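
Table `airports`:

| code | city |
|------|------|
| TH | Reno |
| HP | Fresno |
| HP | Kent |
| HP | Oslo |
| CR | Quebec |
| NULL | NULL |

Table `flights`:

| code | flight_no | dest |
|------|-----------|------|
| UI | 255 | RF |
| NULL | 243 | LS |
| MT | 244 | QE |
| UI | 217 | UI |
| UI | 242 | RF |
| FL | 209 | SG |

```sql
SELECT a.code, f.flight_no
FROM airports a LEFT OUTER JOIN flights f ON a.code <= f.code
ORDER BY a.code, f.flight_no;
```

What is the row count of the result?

21

LEFT JOIN keeps every row from `airports`; unmatched rows get NULL for `flights`'s columns.
Matching on a.code <= f.code. A NULL in a compared column never satisfies the condition.
- a[0] code=TH → 3 match(es) in f → 3 row(s).
- a[1] code=HP → 4 match(es) in f → 4 row(s).
- a[2] code=HP → 4 match(es) in f → 4 row(s).
- a[3] code=HP → 4 match(es) in f → 4 row(s).
- a[4] code=CR → 5 match(es) in f → 5 row(s).
- a[5] code=NULL → no match; kept with NULLs on the f side.
Total: 20 matched + 1 padded = 21 rows.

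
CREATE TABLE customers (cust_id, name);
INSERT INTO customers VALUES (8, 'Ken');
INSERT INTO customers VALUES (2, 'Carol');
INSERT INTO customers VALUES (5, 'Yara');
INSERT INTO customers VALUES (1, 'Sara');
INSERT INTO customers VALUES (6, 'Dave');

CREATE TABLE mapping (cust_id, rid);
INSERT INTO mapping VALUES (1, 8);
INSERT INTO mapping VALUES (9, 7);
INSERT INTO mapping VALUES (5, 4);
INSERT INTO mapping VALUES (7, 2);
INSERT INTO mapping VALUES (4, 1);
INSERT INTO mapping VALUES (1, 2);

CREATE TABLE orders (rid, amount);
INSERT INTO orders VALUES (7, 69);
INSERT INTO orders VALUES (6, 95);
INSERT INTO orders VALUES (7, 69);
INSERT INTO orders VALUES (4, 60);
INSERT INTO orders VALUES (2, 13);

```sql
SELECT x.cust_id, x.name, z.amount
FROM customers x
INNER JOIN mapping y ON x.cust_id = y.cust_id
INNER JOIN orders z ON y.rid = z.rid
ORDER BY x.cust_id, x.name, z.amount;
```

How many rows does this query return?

Evaluate left to right. First `customers x INNER JOIN mapping y` on cust_id: 3 row(s).
Then INNER JOIN `orders z` on rid: keep only rows whose y.rid appears in z.
Result: 2 row(s).

2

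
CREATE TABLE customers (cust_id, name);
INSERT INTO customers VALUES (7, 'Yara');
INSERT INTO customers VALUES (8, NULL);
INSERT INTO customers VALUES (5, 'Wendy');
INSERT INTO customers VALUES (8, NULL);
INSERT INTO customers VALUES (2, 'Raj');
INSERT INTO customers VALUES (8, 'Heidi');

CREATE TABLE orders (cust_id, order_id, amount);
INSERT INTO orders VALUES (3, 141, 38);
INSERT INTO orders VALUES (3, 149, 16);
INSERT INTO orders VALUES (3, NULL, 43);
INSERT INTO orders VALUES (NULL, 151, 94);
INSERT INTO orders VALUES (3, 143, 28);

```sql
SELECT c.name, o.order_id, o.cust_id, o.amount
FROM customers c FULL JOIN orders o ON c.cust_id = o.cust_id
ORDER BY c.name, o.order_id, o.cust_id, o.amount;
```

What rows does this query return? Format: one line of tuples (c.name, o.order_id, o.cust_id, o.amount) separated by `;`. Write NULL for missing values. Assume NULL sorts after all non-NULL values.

(Heidi, NULL, NULL, NULL); (Raj, NULL, NULL, NULL); (Wendy, NULL, NULL, NULL); (Yara, NULL, NULL, NULL); (NULL, 141, 3, 38); (NULL, 143, 3, 28); (NULL, 149, 3, 16); (NULL, 151, NULL, 94); (NULL, NULL, 3, 43); (NULL, NULL, NULL, NULL); (NULL, NULL, NULL, NULL)

FULL OUTER JOIN keeps every row from both sides; unmatched rows get NULL for the other side's columns.
Matching on c.cust_id = o.cust_id. A NULL in a compared column never satisfies the condition.
Matched pairs: 0; unmatched c rows kept: 6; unmatched o rows kept: 5.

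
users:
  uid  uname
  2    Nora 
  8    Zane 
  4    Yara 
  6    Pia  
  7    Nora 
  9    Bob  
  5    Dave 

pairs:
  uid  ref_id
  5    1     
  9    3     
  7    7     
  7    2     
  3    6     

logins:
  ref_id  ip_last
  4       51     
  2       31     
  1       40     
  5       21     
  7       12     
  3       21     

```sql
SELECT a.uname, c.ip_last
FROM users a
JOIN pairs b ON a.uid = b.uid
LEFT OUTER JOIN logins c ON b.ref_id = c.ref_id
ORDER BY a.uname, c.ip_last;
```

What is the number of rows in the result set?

Step 1 — a INNER JOIN b on uid → 4 row(s).
Then LEFT JOIN `logins c` on ref_id: each of those 4 rows is kept; rows whose b.ref_id has no match in c get NULL for c's columns.
Result: 4 row(s).

4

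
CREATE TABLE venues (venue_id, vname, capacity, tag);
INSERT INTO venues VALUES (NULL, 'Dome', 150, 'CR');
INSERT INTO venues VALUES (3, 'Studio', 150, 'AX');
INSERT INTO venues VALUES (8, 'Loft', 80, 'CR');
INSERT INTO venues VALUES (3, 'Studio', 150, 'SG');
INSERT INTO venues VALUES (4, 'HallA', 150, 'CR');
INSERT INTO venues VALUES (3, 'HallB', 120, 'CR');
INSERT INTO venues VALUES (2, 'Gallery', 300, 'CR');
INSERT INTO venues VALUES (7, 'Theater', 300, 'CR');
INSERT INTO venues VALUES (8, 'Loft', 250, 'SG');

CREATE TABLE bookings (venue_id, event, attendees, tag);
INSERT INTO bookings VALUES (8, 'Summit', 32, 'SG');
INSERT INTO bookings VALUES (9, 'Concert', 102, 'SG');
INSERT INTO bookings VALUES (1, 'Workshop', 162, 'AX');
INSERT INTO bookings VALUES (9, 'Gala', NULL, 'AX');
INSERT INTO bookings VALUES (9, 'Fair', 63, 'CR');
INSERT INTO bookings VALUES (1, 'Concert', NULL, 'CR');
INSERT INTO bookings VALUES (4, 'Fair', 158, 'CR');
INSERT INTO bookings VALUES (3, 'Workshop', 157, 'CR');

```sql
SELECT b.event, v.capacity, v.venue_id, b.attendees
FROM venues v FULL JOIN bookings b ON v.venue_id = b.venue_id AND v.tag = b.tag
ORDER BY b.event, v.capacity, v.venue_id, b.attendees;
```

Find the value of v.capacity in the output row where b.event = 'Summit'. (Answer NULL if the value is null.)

250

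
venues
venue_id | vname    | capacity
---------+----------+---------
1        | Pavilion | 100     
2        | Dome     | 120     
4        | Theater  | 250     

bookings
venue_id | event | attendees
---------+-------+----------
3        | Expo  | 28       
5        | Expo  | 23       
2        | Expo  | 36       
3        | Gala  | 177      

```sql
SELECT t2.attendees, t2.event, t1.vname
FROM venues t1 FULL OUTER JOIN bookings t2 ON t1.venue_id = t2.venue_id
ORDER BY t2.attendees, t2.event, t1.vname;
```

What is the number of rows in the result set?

6

FULL OUTER JOIN keeps every row from both sides; unmatched rows get NULL for the other side's columns.
Matching on t1.venue_id = t2.venue_id.
- venue_id=1: no t2 row matches, row kept with t2 columns NULL.
- venue_id=2: 1 matching t2 row(s), so 1 row(s) emitted.
- venue_id=4: no t2 row matches, row kept with t2 columns NULL.
- 3 t2 row(s) had no t1 match → kept, t1 columns NULL.
Total: 1 matched + 5 padded = 6 rows.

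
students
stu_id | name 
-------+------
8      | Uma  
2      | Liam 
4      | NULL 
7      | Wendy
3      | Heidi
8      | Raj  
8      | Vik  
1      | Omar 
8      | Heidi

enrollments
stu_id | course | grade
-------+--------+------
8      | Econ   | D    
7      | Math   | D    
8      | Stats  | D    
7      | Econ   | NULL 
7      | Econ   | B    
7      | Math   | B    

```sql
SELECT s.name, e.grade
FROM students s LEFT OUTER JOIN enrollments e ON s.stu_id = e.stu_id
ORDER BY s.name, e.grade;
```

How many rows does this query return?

16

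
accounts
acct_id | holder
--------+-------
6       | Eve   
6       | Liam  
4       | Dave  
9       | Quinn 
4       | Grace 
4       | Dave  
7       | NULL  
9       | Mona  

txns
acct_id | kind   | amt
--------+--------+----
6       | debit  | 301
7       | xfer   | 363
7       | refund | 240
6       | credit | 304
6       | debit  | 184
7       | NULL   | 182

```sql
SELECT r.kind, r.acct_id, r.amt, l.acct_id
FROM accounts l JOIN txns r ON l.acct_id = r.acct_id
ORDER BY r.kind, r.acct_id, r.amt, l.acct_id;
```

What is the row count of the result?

9

INNER JOIN keeps only pairs where the ON condition holds.
Matching on l.acct_id = r.acct_id.
- l[0] acct_id=6 → 3 match(es) in r → 3 row(s).
- l[1] acct_id=6 → 3 match(es) in r → 3 row(s).
- l[2] acct_id=4 → no match; dropped.
- l[3] acct_id=9 → no match; dropped.
- l[4] acct_id=4 → no match; dropped.
- l[5] acct_id=4 → no match; dropped.
- l[6] acct_id=7 → 3 match(es) in r → 3 row(s).
- l[7] acct_id=9 → no match; dropped.
Total: 9 rows.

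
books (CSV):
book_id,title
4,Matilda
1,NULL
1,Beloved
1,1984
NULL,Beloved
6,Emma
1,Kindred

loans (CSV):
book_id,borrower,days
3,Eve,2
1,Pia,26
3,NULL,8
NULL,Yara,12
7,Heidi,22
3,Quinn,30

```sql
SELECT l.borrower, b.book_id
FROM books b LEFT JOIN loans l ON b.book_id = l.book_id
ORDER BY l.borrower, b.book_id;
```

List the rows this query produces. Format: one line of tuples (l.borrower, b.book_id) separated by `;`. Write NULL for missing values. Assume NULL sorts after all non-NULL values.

LEFT JOIN keeps every row from `books`; unmatched rows get NULL for `loans`'s columns.
Matching on b.book_id = l.book_id. A NULL in a compared column never satisfies the condition.
Matched pairs: 4; unmatched b rows kept: 3.

(Pia, 1); (Pia, 1); (Pia, 1); (Pia, 1); (NULL, 4); (NULL, 6); (NULL, NULL)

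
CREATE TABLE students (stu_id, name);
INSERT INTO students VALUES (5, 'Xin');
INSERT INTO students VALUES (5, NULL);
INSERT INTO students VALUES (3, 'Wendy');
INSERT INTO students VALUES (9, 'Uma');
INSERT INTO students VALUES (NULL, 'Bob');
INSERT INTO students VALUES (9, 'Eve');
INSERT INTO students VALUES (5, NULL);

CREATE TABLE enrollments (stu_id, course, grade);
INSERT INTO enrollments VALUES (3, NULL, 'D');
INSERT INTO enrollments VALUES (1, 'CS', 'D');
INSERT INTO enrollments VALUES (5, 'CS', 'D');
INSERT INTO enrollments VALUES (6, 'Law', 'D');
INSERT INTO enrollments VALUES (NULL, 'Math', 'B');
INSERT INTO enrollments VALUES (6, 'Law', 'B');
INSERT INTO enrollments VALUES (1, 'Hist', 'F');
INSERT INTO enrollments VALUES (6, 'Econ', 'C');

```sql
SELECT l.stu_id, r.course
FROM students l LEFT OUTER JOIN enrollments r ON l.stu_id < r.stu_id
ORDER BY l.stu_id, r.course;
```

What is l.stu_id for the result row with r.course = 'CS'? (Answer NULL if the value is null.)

LEFT JOIN keeps every row from `students`; unmatched rows get NULL for `enrollments`'s columns.
Matching on l.stu_id < r.stu_id. A NULL in a compared column never satisfies the condition.
- l row (stu_id=5): matches 3 r row(s) → 3 output row(s).
- l row (stu_id=5): matches 3 r row(s) → 3 output row(s).
- l row (stu_id=3): matches 4 r row(s) → 4 output row(s).
- l row (stu_id=9): no match → kept, r columns NULL.
- l row (stu_id=NULL): no match → kept, r columns NULL.
- l row (stu_id=9): no match → kept, r columns NULL.
- l row (stu_id=5): matches 3 r row(s) → 3 output row(s).

3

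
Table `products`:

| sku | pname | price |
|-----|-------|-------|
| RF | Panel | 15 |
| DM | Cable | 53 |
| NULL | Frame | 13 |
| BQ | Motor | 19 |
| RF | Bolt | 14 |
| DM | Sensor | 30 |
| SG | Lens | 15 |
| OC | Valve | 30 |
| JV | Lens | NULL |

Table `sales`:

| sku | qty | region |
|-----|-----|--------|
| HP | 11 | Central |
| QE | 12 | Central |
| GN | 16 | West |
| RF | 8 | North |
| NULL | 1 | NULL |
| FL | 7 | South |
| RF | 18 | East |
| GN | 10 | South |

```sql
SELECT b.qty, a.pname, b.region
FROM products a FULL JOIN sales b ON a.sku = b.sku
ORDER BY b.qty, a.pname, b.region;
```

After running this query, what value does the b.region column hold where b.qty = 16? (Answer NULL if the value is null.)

West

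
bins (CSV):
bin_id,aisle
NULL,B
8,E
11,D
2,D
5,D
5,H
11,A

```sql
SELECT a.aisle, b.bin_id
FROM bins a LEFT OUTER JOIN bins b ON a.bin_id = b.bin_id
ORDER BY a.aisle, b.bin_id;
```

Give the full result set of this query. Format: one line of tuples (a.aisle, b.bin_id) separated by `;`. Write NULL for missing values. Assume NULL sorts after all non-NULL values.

LEFT JOIN keeps every row from `bins a`; unmatched rows get NULL for `bins b`'s columns.
Matching on a.bin_id = b.bin_id. A NULL in a compared column never satisfies the condition.
Matched pairs: 10; unmatched a rows kept: 1.

(A, 11); (A, 11); (B, NULL); (D, 2); (D, 5); (D, 5); (D, 11); (D, 11); (E, 8); (H, 5); (H, 5)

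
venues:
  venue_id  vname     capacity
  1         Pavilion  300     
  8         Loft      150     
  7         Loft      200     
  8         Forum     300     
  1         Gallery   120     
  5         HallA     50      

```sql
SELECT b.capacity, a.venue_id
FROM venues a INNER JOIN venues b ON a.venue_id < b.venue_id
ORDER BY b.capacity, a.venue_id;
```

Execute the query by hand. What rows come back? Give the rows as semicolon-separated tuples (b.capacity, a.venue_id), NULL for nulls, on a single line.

(50, 1); (50, 1); (150, 1); (150, 1); (150, 5); (150, 7); (200, 1); (200, 1); (200, 5); (300, 1); (300, 1); (300, 5); (300, 7)

INNER JOIN keeps only pairs where the ON condition holds.
Matching on a.venue_id < b.venue_id.
- a (venue_id=1) pairs with 4 row(s) of b.
- a (venue_id=8) has no partner → excluded.
- a (venue_id=7) pairs with 2 row(s) of b.
- a (venue_id=8) has no partner → excluded.
- a (venue_id=1) pairs with 4 row(s) of b.
- a (venue_id=5) pairs with 3 row(s) of b.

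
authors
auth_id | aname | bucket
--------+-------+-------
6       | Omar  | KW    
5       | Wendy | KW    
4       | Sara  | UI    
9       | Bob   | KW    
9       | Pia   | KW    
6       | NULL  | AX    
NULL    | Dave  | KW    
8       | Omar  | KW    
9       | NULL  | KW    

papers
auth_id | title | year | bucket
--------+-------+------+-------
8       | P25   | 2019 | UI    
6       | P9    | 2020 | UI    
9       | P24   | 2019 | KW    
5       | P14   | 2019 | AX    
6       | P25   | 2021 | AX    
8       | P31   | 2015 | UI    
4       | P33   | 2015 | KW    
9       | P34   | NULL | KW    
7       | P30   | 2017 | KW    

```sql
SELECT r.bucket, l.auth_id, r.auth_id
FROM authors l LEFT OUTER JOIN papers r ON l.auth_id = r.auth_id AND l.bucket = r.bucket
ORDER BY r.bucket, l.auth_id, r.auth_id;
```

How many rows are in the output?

12

LEFT JOIN keeps every row from `authors`; unmatched rows get NULL for `papers`'s columns.
Matching on l.auth_id = r.auth_id AND l.bucket = r.bucket. A NULL in a compared column never satisfies the condition.
Matched pairs: 7; unmatched l rows kept: 5.
Total: 7 matched + 5 padded = 12 rows.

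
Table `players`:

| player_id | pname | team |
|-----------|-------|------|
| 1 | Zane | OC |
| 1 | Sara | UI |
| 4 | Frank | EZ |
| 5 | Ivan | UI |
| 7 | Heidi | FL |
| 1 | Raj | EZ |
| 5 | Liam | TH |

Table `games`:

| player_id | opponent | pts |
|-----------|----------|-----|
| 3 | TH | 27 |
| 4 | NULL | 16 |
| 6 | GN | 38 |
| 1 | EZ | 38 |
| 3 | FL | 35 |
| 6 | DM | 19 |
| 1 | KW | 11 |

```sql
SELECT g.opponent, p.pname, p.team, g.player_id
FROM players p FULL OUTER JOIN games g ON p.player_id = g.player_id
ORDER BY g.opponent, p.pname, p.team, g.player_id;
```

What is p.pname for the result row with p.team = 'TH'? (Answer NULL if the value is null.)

Liam

FULL OUTER JOIN keeps every row from both sides; unmatched rows get NULL for the other side's columns.
Matching on p.player_id = g.player_id.
Matched pairs: 7; unmatched p rows kept: 3; unmatched g rows kept: 4.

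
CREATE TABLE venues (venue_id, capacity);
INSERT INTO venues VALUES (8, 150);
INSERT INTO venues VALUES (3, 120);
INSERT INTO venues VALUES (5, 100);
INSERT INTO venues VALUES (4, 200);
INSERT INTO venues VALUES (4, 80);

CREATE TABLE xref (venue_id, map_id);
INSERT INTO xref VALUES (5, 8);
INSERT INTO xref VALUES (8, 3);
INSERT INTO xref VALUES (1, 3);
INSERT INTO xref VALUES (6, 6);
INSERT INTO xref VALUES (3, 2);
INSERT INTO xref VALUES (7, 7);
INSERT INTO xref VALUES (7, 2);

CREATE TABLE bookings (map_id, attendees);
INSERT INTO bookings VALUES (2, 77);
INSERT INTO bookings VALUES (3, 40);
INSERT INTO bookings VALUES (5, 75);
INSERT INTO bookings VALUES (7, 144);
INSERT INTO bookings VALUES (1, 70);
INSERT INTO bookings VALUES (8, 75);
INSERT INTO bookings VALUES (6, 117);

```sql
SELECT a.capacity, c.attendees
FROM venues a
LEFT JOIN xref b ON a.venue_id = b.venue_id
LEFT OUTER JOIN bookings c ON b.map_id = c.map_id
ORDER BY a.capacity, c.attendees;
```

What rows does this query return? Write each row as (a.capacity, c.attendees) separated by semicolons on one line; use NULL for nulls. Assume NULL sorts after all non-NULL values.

(80, NULL); (100, 75); (120, 77); (150, 40); (200, NULL)

Evaluate left to right. First `venues a LEFT JOIN xref b` on venue_id: 5 row(s).
Then LEFT JOIN `bookings c` on map_id: each of those 5 rows is kept; rows whose b.map_id has no match in c get NULL for c's columns.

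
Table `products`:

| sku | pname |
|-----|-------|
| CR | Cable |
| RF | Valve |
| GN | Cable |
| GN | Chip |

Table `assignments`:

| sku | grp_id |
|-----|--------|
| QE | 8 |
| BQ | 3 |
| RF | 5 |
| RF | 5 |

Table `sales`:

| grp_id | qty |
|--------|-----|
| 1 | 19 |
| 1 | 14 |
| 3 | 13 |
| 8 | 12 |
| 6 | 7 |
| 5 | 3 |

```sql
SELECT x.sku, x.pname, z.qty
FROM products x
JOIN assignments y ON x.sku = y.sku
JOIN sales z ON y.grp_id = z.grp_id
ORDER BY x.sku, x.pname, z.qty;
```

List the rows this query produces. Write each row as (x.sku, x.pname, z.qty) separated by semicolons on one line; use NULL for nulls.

Step 1 — x INNER JOIN y on sku → 2 row(s).
Then INNER JOIN `sales z` on grp_id: keep only rows whose y.grp_id appears in z.

(RF, Valve, 3); (RF, Valve, 3)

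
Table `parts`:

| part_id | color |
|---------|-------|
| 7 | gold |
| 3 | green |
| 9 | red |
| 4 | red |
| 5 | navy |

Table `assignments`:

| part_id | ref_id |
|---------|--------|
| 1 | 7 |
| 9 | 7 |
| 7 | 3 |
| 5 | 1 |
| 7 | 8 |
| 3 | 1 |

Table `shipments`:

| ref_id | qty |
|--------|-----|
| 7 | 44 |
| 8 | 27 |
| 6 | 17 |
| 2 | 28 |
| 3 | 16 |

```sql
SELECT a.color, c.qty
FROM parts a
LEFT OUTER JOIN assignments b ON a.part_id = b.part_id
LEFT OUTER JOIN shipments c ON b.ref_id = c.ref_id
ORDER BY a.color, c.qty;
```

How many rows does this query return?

Joins associate left-to-right: parts LEFT JOIN assignments on part_id gives 6 intermediate row(s).
Then LEFT JOIN `shipments c` on ref_id: each of those 6 rows is kept; rows whose b.ref_id has no match in c get NULL for c's columns.
Result: 6 row(s).

6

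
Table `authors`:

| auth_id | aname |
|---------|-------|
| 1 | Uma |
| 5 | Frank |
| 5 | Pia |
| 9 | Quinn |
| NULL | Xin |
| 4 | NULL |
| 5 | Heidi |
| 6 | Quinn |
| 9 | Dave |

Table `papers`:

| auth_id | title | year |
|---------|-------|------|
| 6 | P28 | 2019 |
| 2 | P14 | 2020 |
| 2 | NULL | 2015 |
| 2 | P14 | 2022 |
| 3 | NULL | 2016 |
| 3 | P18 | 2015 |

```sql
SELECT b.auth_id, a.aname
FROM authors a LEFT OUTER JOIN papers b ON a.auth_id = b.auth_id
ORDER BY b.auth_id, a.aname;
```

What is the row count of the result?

9

LEFT JOIN keeps every row from `authors`; unmatched rows get NULL for `papers`'s columns.
Matching on a.auth_id = b.auth_id. A NULL in a compared column never satisfies the condition.
- a row (auth_id=1): no match → kept, b columns NULL.
- a row (auth_id=5): no match → kept, b columns NULL.
- a row (auth_id=5): no match → kept, b columns NULL.
- a row (auth_id=9): no match → kept, b columns NULL.
- a row (auth_id=NULL): no match → kept, b columns NULL.
- a row (auth_id=4): no match → kept, b columns NULL.
- a row (auth_id=5): no match → kept, b columns NULL.
- a row (auth_id=6): matches 1 b row(s) → 1 output row(s).
- a row (auth_id=9): no match → kept, b columns NULL.
Total: 1 matched + 8 padded = 9 rows.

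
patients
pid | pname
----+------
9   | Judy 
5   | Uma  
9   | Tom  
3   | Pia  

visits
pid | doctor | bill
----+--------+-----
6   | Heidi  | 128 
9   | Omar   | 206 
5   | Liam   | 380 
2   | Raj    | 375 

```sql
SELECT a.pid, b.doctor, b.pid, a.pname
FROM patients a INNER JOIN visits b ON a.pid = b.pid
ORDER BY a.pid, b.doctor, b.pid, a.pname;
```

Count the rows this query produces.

INNER JOIN keeps only pairs where the ON condition holds.
Matching on a.pid = b.pid.
Matched pairs: 3.
Total: 3 rows.

3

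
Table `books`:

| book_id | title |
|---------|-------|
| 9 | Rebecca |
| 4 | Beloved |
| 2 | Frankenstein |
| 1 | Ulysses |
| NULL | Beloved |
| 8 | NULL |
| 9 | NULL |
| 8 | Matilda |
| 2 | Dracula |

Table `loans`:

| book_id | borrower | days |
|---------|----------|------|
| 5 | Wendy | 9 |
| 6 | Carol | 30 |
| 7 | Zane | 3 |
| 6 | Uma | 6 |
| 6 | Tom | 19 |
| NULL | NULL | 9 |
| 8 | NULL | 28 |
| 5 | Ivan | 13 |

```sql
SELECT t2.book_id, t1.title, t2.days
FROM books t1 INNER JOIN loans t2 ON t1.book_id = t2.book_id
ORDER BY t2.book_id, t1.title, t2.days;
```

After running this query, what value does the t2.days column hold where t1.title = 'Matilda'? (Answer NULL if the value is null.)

INNER JOIN keeps only pairs where the ON condition holds.
Matching on t1.book_id = t2.book_id. A NULL in a compared column never satisfies the condition.
Matched pairs: 2.

28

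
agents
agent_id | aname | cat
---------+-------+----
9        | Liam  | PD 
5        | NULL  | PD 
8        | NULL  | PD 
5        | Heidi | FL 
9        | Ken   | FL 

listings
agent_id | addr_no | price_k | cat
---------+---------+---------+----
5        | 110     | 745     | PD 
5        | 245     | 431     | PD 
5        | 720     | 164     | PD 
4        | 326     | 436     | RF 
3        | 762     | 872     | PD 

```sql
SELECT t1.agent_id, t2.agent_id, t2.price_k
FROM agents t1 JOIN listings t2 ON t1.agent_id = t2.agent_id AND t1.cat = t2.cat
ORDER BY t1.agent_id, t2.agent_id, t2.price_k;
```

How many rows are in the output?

INNER JOIN keeps only pairs where the ON condition holds.
Matching on t1.agent_id = t2.agent_id AND t1.cat = t2.cat.
- t1 row (agent_id=9, cat=PD): no match → dropped.
- t1 row (agent_id=5, cat=PD): matches 3 t2 row(s) → 3 output row(s).
- t1 row (agent_id=8, cat=PD): no match → dropped.
- t1 row (agent_id=5, cat=FL): no match → dropped.
- t1 row (agent_id=9, cat=FL): no match → dropped.
Total: 3 rows.

3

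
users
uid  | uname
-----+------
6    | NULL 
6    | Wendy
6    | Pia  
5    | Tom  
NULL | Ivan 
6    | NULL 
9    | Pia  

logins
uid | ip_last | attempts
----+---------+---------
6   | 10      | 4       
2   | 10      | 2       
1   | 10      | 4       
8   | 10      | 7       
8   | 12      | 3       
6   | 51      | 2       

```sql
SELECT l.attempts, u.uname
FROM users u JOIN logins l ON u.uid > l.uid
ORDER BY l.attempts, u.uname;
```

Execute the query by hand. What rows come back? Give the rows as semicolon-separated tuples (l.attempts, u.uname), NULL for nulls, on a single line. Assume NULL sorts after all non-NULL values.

(2, Pia); (2, Pia); (2, Pia); (2, Tom); (2, Wendy); (2, NULL); (2, NULL); (3, Pia); (4, Pia); (4, Pia); (4, Pia); (4, Tom); (4, Wendy); (4, NULL); (4, NULL); (7, Pia)

INNER JOIN keeps only pairs where the ON condition holds.
Matching on u.uid > l.uid. A NULL in a compared column never satisfies the condition.
- uid=6: 2 matching l row(s), so 2 row(s) emitted.
- uid=6: 2 matching l row(s), so 2 row(s) emitted.
- uid=6: 2 matching l row(s), so 2 row(s) emitted.
- uid=5: 2 matching l row(s), so 2 row(s) emitted.
- uid=NULL: no matching l row, dropped.
- uid=6: 2 matching l row(s), so 2 row(s) emitted.
- uid=9: 6 matching l row(s), so 6 row(s) emitted.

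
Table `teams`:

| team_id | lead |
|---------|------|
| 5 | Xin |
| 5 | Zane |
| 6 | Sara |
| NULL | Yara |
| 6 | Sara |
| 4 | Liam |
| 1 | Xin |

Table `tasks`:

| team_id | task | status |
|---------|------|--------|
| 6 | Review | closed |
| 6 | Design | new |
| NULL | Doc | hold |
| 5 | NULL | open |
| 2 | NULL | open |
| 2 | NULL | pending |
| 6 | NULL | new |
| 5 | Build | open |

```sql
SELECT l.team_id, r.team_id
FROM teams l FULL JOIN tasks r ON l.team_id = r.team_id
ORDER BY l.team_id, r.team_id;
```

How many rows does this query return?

16

FULL OUTER JOIN keeps every row from both sides; unmatched rows get NULL for the other side's columns.
Matching on l.team_id = r.team_id. A NULL in a compared column never satisfies the condition.
- team_id=5: 2 matching r row(s), so 2 row(s) emitted.
- team_id=5: 2 matching r row(s), so 2 row(s) emitted.
- team_id=6: 3 matching r row(s), so 3 row(s) emitted.
- team_id=NULL: no r row matches, row kept with r columns NULL.
- team_id=6: 3 matching r row(s), so 3 row(s) emitted.
- team_id=4: no r row matches, row kept with r columns NULL.
- team_id=1: no r row matches, row kept with r columns NULL.
- 3 row(s) from r found no l partner → padded with NULL.
Total: 10 matched + 6 padded = 16 rows.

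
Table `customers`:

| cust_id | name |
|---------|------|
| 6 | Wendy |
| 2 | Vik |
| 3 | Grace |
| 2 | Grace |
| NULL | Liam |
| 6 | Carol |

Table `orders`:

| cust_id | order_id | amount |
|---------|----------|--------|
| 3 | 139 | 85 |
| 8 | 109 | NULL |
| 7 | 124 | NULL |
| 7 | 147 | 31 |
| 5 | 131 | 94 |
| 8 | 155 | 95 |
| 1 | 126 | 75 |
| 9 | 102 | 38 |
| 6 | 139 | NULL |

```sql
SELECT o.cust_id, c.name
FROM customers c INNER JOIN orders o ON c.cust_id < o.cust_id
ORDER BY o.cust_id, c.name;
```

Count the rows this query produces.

33

INNER JOIN keeps only pairs where the ON condition holds.
Matching on c.cust_id < o.cust_id. A NULL in a compared column never satisfies the condition.
- c[0] cust_id=6 → 5 match(es) in o → 5 row(s).
- c[1] cust_id=2 → 8 match(es) in o → 8 row(s).
- c[2] cust_id=3 → 7 match(es) in o → 7 row(s).
- c[3] cust_id=2 → 8 match(es) in o → 8 row(s).
- c[4] cust_id=NULL → no match; dropped.
- c[5] cust_id=6 → 5 match(es) in o → 5 row(s).
Total: 33 rows.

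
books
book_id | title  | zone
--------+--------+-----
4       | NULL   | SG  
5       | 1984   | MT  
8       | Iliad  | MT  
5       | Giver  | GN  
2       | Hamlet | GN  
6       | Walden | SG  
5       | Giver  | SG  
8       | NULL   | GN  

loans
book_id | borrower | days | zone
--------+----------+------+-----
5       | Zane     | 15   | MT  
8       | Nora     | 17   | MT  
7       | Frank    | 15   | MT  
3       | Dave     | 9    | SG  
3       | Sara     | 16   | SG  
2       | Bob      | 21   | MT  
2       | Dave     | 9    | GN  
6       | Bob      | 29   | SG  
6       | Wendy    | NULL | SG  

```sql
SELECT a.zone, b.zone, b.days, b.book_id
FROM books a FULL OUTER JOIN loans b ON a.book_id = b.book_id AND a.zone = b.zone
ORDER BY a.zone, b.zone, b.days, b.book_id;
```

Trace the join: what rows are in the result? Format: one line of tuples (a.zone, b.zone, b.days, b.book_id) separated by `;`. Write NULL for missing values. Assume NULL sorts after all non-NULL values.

FULL OUTER JOIN keeps every row from both sides; unmatched rows get NULL for the other side's columns.
Matching on a.book_id = b.book_id AND a.zone = b.zone.
- book_id=4, zone=SG: no b row matches, row kept with b columns NULL.
- book_id=5, zone=MT: 1 matching b row(s), so 1 row(s) emitted.
- book_id=8, zone=MT: 1 matching b row(s), so 1 row(s) emitted.
- book_id=5, zone=GN: no b row matches, row kept with b columns NULL.
- book_id=2, zone=GN: 1 matching b row(s), so 1 row(s) emitted.
- book_id=6, zone=SG: 2 matching b row(s), so 2 row(s) emitted.
- book_id=5, zone=SG: no b row matches, row kept with b columns NULL.
- book_id=8, zone=GN: no b row matches, row kept with b columns NULL.
- 4 row(s) from b found no a partner → padded with NULL.

(GN, GN, 9, 2); (GN, NULL, NULL, NULL); (GN, NULL, NULL, NULL); (MT, MT, 15, 5); (MT, MT, 17, 8); (SG, SG, 29, 6); (SG, SG, NULL, 6); (SG, NULL, NULL, NULL); (SG, NULL, NULL, NULL); (NULL, MT, 15, 7); (NULL, MT, 21, 2); (NULL, SG, 9, 3); (NULL, SG, 16, 3)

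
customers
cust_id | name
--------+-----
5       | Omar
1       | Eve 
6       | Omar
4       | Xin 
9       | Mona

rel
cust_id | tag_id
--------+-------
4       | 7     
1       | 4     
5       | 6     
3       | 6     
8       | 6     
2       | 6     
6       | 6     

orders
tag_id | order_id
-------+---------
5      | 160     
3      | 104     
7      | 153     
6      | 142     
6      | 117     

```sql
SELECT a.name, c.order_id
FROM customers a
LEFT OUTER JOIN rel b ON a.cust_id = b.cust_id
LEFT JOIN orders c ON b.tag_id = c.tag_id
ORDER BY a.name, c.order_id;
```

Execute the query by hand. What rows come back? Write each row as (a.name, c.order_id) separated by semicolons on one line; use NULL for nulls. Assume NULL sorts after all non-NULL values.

(Eve, NULL); (Mona, NULL); (Omar, 117); (Omar, 117); (Omar, 142); (Omar, 142); (Xin, 153)

Step 1 — a LEFT JOIN b on cust_id → 5 row(s).
Then LEFT JOIN `orders c` on tag_id: each of those 5 rows is kept; rows whose b.tag_id has no match in c get NULL for c's columns.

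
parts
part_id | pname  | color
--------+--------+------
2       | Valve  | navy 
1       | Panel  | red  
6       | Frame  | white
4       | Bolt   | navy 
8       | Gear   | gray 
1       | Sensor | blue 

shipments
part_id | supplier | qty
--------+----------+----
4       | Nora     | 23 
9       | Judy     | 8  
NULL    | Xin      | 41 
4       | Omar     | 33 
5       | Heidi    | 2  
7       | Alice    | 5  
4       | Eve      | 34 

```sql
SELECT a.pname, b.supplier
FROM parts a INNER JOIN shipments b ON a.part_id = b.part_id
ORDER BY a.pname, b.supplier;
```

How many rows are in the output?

3

INNER JOIN keeps only pairs where the ON condition holds.
Matching on a.part_id = b.part_id. A NULL in a compared column never satisfies the condition.
Matched pairs: 3.
Total: 3 rows.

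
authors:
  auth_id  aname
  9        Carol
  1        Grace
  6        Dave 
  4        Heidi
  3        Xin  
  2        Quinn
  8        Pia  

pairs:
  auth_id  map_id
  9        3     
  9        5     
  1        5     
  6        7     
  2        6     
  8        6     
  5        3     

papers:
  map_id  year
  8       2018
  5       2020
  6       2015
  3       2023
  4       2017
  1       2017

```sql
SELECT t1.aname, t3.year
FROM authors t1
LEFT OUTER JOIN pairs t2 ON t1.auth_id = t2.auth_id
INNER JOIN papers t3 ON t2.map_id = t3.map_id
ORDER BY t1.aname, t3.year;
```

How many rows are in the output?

5

Evaluate left to right. First `authors t1 LEFT JOIN pairs t2` on auth_id: 8 row(s).
Then INNER JOIN `papers t3` on map_id: keep only rows whose t2.map_id appears in t3.
Result: 5 row(s).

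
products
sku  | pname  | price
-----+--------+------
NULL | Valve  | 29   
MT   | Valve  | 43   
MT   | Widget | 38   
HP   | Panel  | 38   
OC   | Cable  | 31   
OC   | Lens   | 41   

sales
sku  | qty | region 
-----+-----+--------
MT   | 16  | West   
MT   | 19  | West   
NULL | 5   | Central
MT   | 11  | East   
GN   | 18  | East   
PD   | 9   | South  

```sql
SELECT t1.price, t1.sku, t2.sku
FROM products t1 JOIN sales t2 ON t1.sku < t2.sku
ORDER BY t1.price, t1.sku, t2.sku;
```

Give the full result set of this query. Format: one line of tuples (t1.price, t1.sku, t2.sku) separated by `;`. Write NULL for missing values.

INNER JOIN keeps only pairs where the ON condition holds.
Matching on t1.sku < t2.sku. A NULL in a compared column never satisfies the condition.
Matched pairs: 8.

(31, OC, PD); (38, HP, MT); (38, HP, MT); (38, HP, MT); (38, HP, PD); (38, MT, PD); (41, OC, PD); (43, MT, PD)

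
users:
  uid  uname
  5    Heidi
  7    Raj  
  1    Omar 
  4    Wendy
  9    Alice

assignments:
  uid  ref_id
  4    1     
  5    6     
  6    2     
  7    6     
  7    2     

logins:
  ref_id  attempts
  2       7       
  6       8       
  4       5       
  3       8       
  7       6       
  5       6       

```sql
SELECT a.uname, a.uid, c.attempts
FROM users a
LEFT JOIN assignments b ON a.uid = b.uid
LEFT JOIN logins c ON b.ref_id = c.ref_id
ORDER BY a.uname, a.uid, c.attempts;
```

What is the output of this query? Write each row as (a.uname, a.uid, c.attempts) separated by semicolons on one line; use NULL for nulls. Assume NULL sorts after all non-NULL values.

(Alice, 9, NULL); (Heidi, 5, 8); (Omar, 1, NULL); (Raj, 7, 7); (Raj, 7, 8); (Wendy, 4, NULL)

Joins associate left-to-right: users LEFT JOIN assignments on uid gives 6 intermediate row(s).
Then LEFT JOIN `logins c` on ref_id: each of those 6 rows is kept; rows whose b.ref_id has no match in c get NULL for c's columns.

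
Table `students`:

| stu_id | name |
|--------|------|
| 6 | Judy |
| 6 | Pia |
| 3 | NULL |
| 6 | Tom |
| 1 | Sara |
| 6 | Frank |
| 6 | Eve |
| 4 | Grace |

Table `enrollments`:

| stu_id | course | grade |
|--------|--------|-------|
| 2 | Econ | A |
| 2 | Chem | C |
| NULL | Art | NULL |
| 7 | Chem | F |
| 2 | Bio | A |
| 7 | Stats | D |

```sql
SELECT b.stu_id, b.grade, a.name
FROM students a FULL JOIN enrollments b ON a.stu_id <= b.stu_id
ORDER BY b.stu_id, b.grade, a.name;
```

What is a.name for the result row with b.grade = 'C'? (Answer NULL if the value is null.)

FULL OUTER JOIN keeps every row from both sides; unmatched rows get NULL for the other side's columns.
Matching on a.stu_id <= b.stu_id. A NULL in a compared column never satisfies the condition.
- stu_id=6: 2 matching b row(s), so 2 row(s) emitted.
- stu_id=6: 2 matching b row(s), so 2 row(s) emitted.
- stu_id=3: 2 matching b row(s), so 2 row(s) emitted.
- stu_id=6: 2 matching b row(s), so 2 row(s) emitted.
- stu_id=1: 5 matching b row(s), so 5 row(s) emitted.
- stu_id=6: 2 matching b row(s), so 2 row(s) emitted.
- stu_id=6: 2 matching b row(s), so 2 row(s) emitted.
- stu_id=4: 2 matching b row(s), so 2 row(s) emitted.
- 1 b row(s) had no a match → kept, a columns NULL.

Sara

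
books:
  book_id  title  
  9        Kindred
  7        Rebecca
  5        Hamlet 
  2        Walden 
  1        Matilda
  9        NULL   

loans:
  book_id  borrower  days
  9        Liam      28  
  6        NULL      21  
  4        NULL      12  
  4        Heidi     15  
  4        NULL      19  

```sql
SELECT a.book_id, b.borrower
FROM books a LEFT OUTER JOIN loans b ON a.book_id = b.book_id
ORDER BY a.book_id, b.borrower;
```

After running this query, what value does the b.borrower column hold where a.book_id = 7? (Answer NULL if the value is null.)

NULL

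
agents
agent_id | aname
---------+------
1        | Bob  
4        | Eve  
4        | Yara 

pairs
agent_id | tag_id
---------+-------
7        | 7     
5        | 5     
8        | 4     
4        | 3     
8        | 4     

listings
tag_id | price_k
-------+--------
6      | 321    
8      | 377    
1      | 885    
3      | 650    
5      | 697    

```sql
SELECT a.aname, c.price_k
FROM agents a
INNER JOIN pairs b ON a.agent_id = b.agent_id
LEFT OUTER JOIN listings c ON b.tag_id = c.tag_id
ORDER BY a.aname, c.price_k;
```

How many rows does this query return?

Evaluate left to right. First `agents a INNER JOIN pairs b` on agent_id: 2 row(s).
Then LEFT JOIN `listings c` on tag_id: each of those 2 rows is kept; rows whose b.tag_id has no match in c get NULL for c's columns.
Result: 2 row(s).

2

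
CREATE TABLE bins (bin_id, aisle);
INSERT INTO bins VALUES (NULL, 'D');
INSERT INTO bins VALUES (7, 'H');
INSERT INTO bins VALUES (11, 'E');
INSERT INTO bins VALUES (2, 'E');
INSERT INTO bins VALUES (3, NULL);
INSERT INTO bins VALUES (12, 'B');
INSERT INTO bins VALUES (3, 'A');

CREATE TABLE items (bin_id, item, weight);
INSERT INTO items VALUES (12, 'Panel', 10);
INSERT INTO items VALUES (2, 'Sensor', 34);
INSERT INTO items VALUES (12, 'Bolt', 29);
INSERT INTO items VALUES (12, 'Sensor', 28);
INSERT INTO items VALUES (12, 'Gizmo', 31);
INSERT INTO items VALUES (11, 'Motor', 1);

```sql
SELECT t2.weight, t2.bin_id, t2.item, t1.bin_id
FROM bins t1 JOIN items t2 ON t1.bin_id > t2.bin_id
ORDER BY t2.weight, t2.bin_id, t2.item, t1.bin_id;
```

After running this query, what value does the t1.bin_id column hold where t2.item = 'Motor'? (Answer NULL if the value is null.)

INNER JOIN keeps only pairs where the ON condition holds.
Matching on t1.bin_id > t2.bin_id. A NULL in a compared column never satisfies the condition.
Matched pairs: 6.

12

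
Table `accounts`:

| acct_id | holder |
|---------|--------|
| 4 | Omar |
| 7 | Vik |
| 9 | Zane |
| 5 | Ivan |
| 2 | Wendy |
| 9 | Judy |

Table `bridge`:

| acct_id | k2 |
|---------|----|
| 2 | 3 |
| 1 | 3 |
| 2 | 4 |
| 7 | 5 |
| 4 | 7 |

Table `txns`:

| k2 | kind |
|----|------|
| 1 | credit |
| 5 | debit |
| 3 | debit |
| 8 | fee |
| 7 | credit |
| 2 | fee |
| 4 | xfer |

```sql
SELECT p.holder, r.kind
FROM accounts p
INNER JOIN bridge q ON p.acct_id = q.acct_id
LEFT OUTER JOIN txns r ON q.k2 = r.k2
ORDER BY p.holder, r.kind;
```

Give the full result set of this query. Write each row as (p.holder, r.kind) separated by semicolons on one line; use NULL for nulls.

(Omar, credit); (Vik, debit); (Wendy, debit); (Wendy, xfer)

Evaluate left to right. First `accounts p INNER JOIN bridge q` on acct_id: 4 row(s).
Then LEFT JOIN `txns r` on k2: each of those 4 rows is kept; rows whose q.k2 has no match in r get NULL for r's columns.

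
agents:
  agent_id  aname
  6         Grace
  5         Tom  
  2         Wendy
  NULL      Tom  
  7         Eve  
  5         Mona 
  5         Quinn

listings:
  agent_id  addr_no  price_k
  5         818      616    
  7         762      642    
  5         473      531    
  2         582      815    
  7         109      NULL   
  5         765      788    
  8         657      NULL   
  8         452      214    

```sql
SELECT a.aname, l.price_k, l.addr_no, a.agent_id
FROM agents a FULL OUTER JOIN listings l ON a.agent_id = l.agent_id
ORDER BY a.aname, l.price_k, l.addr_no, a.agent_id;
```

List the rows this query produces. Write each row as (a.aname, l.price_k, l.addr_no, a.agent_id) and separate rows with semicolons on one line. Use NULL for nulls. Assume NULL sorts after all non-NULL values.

(Eve, 642, 762, 7); (Eve, NULL, 109, 7); (Grace, NULL, NULL, 6); (Mona, 531, 473, 5); (Mona, 616, 818, 5); (Mona, 788, 765, 5); (Quinn, 531, 473, 5); (Quinn, 616, 818, 5); (Quinn, 788, 765, 5); (Tom, 531, 473, 5); (Tom, 616, 818, 5); (Tom, 788, 765, 5); (Tom, NULL, NULL, NULL); (Wendy, 815, 582, 2); (NULL, 214, 452, NULL); (NULL, NULL, 657, NULL)

FULL OUTER JOIN keeps every row from both sides; unmatched rows get NULL for the other side's columns.
Matching on a.agent_id = l.agent_id. A NULL in a compared column never satisfies the condition.
Matched pairs: 12; unmatched a rows kept: 2; unmatched l rows kept: 2.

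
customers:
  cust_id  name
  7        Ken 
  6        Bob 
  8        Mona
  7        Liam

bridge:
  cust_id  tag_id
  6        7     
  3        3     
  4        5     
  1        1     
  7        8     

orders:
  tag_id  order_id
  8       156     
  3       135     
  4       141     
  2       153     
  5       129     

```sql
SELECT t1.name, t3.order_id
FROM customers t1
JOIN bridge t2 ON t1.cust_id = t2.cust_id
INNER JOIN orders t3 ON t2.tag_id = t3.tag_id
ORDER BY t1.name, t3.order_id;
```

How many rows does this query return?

2

Step 1 — t1 INNER JOIN t2 on cust_id → 3 row(s).
Then INNER JOIN `orders t3` on tag_id: keep only rows whose t2.tag_id appears in t3.
Result: 2 row(s).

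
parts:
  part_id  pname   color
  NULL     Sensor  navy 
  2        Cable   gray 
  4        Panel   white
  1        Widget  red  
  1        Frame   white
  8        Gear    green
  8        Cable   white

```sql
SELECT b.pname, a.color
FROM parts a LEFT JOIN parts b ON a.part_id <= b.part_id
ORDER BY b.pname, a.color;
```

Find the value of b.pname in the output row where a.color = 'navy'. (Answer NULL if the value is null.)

LEFT JOIN keeps every row from `parts a`; unmatched rows get NULL for `parts b`'s columns.
Matching on a.part_id <= b.part_id. A NULL in a compared column never satisfies the condition.
Matched pairs: 23; unmatched a rows kept: 1.

NULL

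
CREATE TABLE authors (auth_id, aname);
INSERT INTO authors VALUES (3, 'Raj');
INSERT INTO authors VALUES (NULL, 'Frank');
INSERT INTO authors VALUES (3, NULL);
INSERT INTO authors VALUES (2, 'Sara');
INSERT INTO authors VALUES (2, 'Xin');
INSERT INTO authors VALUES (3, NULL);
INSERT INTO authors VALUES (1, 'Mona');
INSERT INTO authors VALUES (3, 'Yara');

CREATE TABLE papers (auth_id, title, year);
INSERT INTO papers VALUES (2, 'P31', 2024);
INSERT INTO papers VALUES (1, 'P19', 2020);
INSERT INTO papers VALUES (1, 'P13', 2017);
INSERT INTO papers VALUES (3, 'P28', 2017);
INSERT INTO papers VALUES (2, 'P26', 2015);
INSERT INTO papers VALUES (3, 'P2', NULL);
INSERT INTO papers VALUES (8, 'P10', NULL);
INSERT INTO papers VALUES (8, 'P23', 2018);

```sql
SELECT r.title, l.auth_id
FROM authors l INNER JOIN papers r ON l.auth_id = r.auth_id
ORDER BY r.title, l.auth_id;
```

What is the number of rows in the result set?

14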